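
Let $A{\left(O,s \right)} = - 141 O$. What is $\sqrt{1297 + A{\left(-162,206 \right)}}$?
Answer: $\sqrt{24139} \approx 155.37$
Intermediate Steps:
$\sqrt{1297 + A{\left(-162,206 \right)}} = \sqrt{1297 - -22842} = \sqrt{1297 + 22842} = \sqrt{24139}$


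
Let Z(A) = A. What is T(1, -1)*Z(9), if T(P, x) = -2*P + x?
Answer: -27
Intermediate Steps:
T(P, x) = x - 2*P
T(1, -1)*Z(9) = (-1 - 2*1)*9 = (-1 - 2)*9 = -3*9 = -27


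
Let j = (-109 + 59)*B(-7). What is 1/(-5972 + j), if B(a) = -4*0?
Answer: -1/5972 ≈ -0.00016745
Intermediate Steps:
B(a) = 0
j = 0 (j = (-109 + 59)*0 = -50*0 = 0)
1/(-5972 + j) = 1/(-5972 + 0) = 1/(-5972) = -1/5972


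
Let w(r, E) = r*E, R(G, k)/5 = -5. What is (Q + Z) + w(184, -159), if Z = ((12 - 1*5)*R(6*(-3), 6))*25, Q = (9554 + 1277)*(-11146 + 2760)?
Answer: -90862397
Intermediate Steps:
R(G, k) = -25 (R(G, k) = 5*(-5) = -25)
Q = -90828766 (Q = 10831*(-8386) = -90828766)
w(r, E) = E*r
Z = -4375 (Z = ((12 - 1*5)*(-25))*25 = ((12 - 5)*(-25))*25 = (7*(-25))*25 = -175*25 = -4375)
(Q + Z) + w(184, -159) = (-90828766 - 4375) - 159*184 = -90833141 - 29256 = -90862397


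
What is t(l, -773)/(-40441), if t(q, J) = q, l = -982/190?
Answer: 491/3841895 ≈ 0.00012780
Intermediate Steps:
l = -491/95 (l = -982*1/190 = -491/95 ≈ -5.1684)
t(l, -773)/(-40441) = -491/95/(-40441) = -491/95*(-1/40441) = 491/3841895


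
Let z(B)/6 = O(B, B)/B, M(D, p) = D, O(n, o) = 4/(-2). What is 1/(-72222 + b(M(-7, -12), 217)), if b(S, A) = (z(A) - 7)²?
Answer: -47089/3398517797 ≈ -1.3856e-5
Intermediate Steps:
O(n, o) = -2 (O(n, o) = 4*(-½) = -2)
z(B) = -12/B (z(B) = 6*(-2/B) = -12/B)
b(S, A) = (-7 - 12/A)² (b(S, A) = (-12/A - 7)² = (-7 - 12/A)²)
1/(-72222 + b(M(-7, -12), 217)) = 1/(-72222 + (12 + 7*217)²/217²) = 1/(-72222 + (12 + 1519)²/47089) = 1/(-72222 + (1/47089)*1531²) = 1/(-72222 + (1/47089)*2343961) = 1/(-72222 + 2343961/47089) = 1/(-3398517797/47089) = -47089/3398517797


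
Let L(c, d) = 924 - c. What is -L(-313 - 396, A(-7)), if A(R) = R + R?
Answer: -1633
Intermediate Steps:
A(R) = 2*R
-L(-313 - 396, A(-7)) = -(924 - (-313 - 396)) = -(924 - 1*(-709)) = -(924 + 709) = -1*1633 = -1633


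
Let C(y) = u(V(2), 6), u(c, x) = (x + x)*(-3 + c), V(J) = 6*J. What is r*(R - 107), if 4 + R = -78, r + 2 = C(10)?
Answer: -20034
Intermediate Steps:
u(c, x) = 2*x*(-3 + c) (u(c, x) = (2*x)*(-3 + c) = 2*x*(-3 + c))
C(y) = 108 (C(y) = 2*6*(-3 + 6*2) = 2*6*(-3 + 12) = 2*6*9 = 108)
r = 106 (r = -2 + 108 = 106)
R = -82 (R = -4 - 78 = -82)
r*(R - 107) = 106*(-82 - 107) = 106*(-189) = -20034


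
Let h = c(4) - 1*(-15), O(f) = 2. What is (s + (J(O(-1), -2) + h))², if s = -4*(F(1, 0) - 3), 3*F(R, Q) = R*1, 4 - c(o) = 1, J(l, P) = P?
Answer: 6400/9 ≈ 711.11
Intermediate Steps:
c(o) = 3 (c(o) = 4 - 1*1 = 4 - 1 = 3)
F(R, Q) = R/3 (F(R, Q) = (R*1)/3 = R/3)
h = 18 (h = 3 - 1*(-15) = 3 + 15 = 18)
s = 32/3 (s = -4*((⅓)*1 - 3) = -4*(⅓ - 3) = -4*(-8/3) = 32/3 ≈ 10.667)
(s + (J(O(-1), -2) + h))² = (32/3 + (-2 + 18))² = (32/3 + 16)² = (80/3)² = 6400/9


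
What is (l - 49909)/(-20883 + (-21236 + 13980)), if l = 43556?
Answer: 6353/28139 ≈ 0.22577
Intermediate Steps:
(l - 49909)/(-20883 + (-21236 + 13980)) = (43556 - 49909)/(-20883 + (-21236 + 13980)) = -6353/(-20883 - 7256) = -6353/(-28139) = -6353*(-1/28139) = 6353/28139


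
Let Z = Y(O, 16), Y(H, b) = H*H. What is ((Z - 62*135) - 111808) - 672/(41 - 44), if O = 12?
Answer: -119810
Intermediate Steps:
Y(H, b) = H²
Z = 144 (Z = 12² = 144)
((Z - 62*135) - 111808) - 672/(41 - 44) = ((144 - 62*135) - 111808) - 672/(41 - 44) = ((144 - 8370) - 111808) - 672/(-3) = (-8226 - 111808) - ⅓*(-672) = -120034 + 224 = -119810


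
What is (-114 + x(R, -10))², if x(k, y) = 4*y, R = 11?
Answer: 23716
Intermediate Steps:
(-114 + x(R, -10))² = (-114 + 4*(-10))² = (-114 - 40)² = (-154)² = 23716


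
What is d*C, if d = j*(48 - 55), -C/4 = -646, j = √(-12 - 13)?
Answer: -90440*I ≈ -90440.0*I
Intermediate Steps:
j = 5*I (j = √(-25) = 5*I ≈ 5.0*I)
C = 2584 (C = -4*(-646) = 2584)
d = -35*I (d = (5*I)*(48 - 55) = (5*I)*(-7) = -35*I ≈ -35.0*I)
d*C = -35*I*2584 = -90440*I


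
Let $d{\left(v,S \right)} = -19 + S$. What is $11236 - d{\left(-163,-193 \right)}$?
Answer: $11448$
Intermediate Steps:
$11236 - d{\left(-163,-193 \right)} = 11236 - \left(-19 - 193\right) = 11236 - -212 = 11236 + 212 = 11448$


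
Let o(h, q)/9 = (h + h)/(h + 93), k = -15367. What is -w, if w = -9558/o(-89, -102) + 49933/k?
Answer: -28195471/1367663 ≈ -20.616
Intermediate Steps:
o(h, q) = 18*h/(93 + h) (o(h, q) = 9*((h + h)/(h + 93)) = 9*((2*h)/(93 + h)) = 9*(2*h/(93 + h)) = 18*h/(93 + h))
w = 28195471/1367663 (w = -9558/(18*(-89)/(93 - 89)) + 49933/(-15367) = -9558/(18*(-89)/4) + 49933*(-1/15367) = -9558/(18*(-89)*(1/4)) - 49933/15367 = -9558/(-801/2) - 49933/15367 = -9558*(-2/801) - 49933/15367 = 2124/89 - 49933/15367 = 28195471/1367663 ≈ 20.616)
-w = -1*28195471/1367663 = -28195471/1367663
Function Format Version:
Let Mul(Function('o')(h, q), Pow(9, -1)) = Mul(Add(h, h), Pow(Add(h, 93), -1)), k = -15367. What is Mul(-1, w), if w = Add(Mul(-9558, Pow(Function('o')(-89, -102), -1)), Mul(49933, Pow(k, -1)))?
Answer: Rational(-28195471, 1367663) ≈ -20.616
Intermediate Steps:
Function('o')(h, q) = Mul(18, h, Pow(Add(93, h), -1)) (Function('o')(h, q) = Mul(9, Mul(Add(h, h), Pow(Add(h, 93), -1))) = Mul(9, Mul(Mul(2, h), Pow(Add(93, h), -1))) = Mul(9, Mul(2, h, Pow(Add(93, h), -1))) = Mul(18, h, Pow(Add(93, h), -1)))
w = Rational(28195471, 1367663) (w = Add(Mul(-9558, Pow(Mul(18, -89, Pow(Add(93, -89), -1)), -1)), Mul(49933, Pow(-15367, -1))) = Add(Mul(-9558, Pow(Mul(18, -89, Pow(4, -1)), -1)), Mul(49933, Rational(-1, 15367))) = Add(Mul(-9558, Pow(Mul(18, -89, Rational(1, 4)), -1)), Rational(-49933, 15367)) = Add(Mul(-9558, Pow(Rational(-801, 2), -1)), Rational(-49933, 15367)) = Add(Mul(-9558, Rational(-2, 801)), Rational(-49933, 15367)) = Add(Rational(2124, 89), Rational(-49933, 15367)) = Rational(28195471, 1367663) ≈ 20.616)
Mul(-1, w) = Mul(-1, Rational(28195471, 1367663)) = Rational(-28195471, 1367663)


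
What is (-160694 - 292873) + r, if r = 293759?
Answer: -159808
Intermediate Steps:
(-160694 - 292873) + r = (-160694 - 292873) + 293759 = -453567 + 293759 = -159808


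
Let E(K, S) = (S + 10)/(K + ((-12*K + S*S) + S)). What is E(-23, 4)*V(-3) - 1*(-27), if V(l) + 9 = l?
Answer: 343/13 ≈ 26.385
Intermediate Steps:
V(l) = -9 + l
E(K, S) = (10 + S)/(S + S**2 - 11*K) (E(K, S) = (10 + S)/(K + ((-12*K + S**2) + S)) = (10 + S)/(K + ((S**2 - 12*K) + S)) = (10 + S)/(K + (S + S**2 - 12*K)) = (10 + S)/(S + S**2 - 11*K))
E(-23, 4)*V(-3) - 1*(-27) = ((10 + 4)/(4 + 4**2 - 11*(-23)))*(-9 - 3) - 1*(-27) = (14/(4 + 16 + 253))*(-12) + 27 = (14/273)*(-12) + 27 = ((1/273)*14)*(-12) + 27 = (2/39)*(-12) + 27 = -8/13 + 27 = 343/13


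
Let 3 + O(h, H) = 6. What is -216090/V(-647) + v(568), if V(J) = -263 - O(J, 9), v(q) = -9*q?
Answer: -81693/19 ≈ -4299.6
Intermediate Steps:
O(h, H) = 3 (O(h, H) = -3 + 6 = 3)
V(J) = -266 (V(J) = -263 - 1*3 = -263 - 3 = -266)
-216090/V(-647) + v(568) = -216090/(-266) - 9*568 = -216090*(-1/266) - 5112 = 15435/19 - 5112 = -81693/19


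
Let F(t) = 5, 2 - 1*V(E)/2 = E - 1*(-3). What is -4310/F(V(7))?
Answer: -862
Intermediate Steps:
V(E) = -2 - 2*E (V(E) = 4 - 2*(E - 1*(-3)) = 4 - 2*(E + 3) = 4 - 2*(3 + E) = 4 + (-6 - 2*E) = -2 - 2*E)
-4310/F(V(7)) = -4310/5 = -4310*⅕ = -862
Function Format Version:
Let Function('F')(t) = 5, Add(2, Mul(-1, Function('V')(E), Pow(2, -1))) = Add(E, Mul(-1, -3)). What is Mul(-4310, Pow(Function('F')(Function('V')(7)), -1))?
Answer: -862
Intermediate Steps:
Function('V')(E) = Add(-2, Mul(-2, E)) (Function('V')(E) = Add(4, Mul(-2, Add(E, Mul(-1, -3)))) = Add(4, Mul(-2, Add(E, 3))) = Add(4, Mul(-2, Add(3, E))) = Add(4, Add(-6, Mul(-2, E))) = Add(-2, Mul(-2, E)))
Mul(-4310, Pow(Function('F')(Function('V')(7)), -1)) = Mul(-4310, Pow(5, -1)) = Mul(-4310, Rational(1, 5)) = -862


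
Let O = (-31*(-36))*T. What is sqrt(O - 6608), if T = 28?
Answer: 8*sqrt(385) ≈ 156.97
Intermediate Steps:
O = 31248 (O = -31*(-36)*28 = 1116*28 = 31248)
sqrt(O - 6608) = sqrt(31248 - 6608) = sqrt(24640) = 8*sqrt(385)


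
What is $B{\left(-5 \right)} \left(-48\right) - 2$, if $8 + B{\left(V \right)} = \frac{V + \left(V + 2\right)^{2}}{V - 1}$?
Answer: $414$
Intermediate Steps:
$B{\left(V \right)} = -8 + \frac{V + \left(2 + V\right)^{2}}{-1 + V}$ ($B{\left(V \right)} = -8 + \frac{V + \left(V + 2\right)^{2}}{V - 1} = -8 + \frac{V + \left(2 + V\right)^{2}}{-1 + V}$)
$B{\left(-5 \right)} \left(-48\right) - 2 = \frac{12 + \left(-5\right)^{2} - -15}{-1 - 5} \left(-48\right) - 2 = \frac{12 + 25 + 15}{-6} \left(-48\right) - 2 = \left(- \frac{1}{6}\right) 52 \left(-48\right) - 2 = \left(- \frac{26}{3}\right) \left(-48\right) - 2 = 416 - 2 = 414$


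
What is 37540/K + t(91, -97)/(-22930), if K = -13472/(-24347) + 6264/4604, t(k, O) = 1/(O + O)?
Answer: 2339865190871846637/119292554047540 ≈ 19615.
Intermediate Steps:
t(k, O) = 1/(2*O)
K = 53633674/28023397 (K = -13472*(-1/24347) + 6264*(1/4604) = 13472/24347 + 1566/1151 = 53633674/28023397 ≈ 1.9139)
37540/K + t(91, -97)/(-22930) = 37540/(53633674/28023397) + ((1/2)/(-97))/(-22930) = 37540*(28023397/53633674) + ((1/2)*(-1/97))*(-1/22930) = 525999161690/26816837 - 1/194*(-1/22930) = 525999161690/26816837 + 1/4448420 = 2339865190871846637/119292554047540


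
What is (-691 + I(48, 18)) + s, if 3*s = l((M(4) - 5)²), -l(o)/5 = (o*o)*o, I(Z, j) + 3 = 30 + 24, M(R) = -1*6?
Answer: -8859725/3 ≈ -2.9532e+6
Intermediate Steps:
M(R) = -6
I(Z, j) = 51 (I(Z, j) = -3 + (30 + 24) = -3 + 54 = 51)
l(o) = -5*o³ (l(o) = -5*o*o*o = -5*o²*o = -5*o³)
s = -8857805/3 (s = (-5*(-6 - 5)⁶)/3 = (-5*((-11)²)³)/3 = (-5*121³)/3 = (-5*1771561)/3 = (⅓)*(-8857805) = -8857805/3 ≈ -2.9526e+6)
(-691 + I(48, 18)) + s = (-691 + 51) - 8857805/3 = -640 - 8857805/3 = -8859725/3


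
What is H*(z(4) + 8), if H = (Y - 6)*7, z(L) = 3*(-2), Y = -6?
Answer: -168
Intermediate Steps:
z(L) = -6
H = -84 (H = (-6 - 6)*7 = -12*7 = -84)
H*(z(4) + 8) = -84*(-6 + 8) = -84*2 = -168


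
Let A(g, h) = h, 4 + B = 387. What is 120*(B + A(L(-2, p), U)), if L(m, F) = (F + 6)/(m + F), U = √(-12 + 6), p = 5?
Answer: 45960 + 120*I*√6 ≈ 45960.0 + 293.94*I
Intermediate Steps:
U = I*√6 (U = √(-6) = I*√6 ≈ 2.4495*I)
L(m, F) = (6 + F)/(F + m)
B = 383 (B = -4 + 387 = 383)
120*(B + A(L(-2, p), U)) = 120*(383 + I*√6) = 45960 + 120*I*√6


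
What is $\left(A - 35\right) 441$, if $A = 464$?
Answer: $189189$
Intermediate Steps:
$\left(A - 35\right) 441 = \left(464 - 35\right) 441 = 429 \cdot 441 = 189189$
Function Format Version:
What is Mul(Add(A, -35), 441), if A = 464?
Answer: 189189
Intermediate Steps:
Mul(Add(A, -35), 441) = Mul(Add(464, -35), 441) = Mul(429, 441) = 189189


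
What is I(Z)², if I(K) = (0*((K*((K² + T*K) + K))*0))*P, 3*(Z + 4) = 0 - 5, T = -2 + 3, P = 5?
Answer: 0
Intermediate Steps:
T = 1
Z = -17/3 (Z = -4 + (0 - 5)/3 = -4 + (⅓)*(-5) = -4 - 5/3 = -17/3 ≈ -5.6667)
I(K) = 0 (I(K) = (0*((K*((K² + 1*K) + K))*0))*5 = (0*((K*((K² + K) + K))*0))*5 = (0*((K*((K + K²) + K))*0))*5 = (0*((K*(K² + 2*K))*0))*5 = (0*0)*5 = 0*5 = 0)
I(Z)² = 0² = 0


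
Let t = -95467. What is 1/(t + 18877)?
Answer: -1/76590 ≈ -1.3057e-5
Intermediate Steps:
1/(t + 18877) = 1/(-95467 + 18877) = 1/(-76590) = -1/76590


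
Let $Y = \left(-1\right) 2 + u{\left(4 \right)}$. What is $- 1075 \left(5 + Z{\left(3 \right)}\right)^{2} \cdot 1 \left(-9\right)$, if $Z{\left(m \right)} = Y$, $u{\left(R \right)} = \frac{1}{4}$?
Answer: $\frac{1635075}{16} \approx 1.0219 \cdot 10^{5}$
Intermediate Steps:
$u{\left(R \right)} = \frac{1}{4}$
$Y = - \frac{7}{4}$ ($Y = \left(-1\right) 2 + \frac{1}{4} = -2 + \frac{1}{4} = - \frac{7}{4} \approx -1.75$)
$Z{\left(m \right)} = - \frac{7}{4}$
$- 1075 \left(5 + Z{\left(3 \right)}\right)^{2} \cdot 1 \left(-9\right) = - 1075 \left(5 - \frac{7}{4}\right)^{2} \cdot 1 \left(-9\right) = - 1075 \left(\frac{13}{4}\right)^{2} \cdot 1 \left(-9\right) = - 1075 \cdot \frac{169}{16} \cdot 1 \left(-9\right) = - 1075 \cdot \frac{169}{16} \left(-9\right) = \left(-1075\right) \left(- \frac{1521}{16}\right) = \frac{1635075}{16}$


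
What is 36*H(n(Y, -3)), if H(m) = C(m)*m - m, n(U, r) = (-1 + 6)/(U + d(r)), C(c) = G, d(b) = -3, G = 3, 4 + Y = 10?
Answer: 120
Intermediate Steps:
Y = 6 (Y = -4 + 10 = 6)
C(c) = 3
n(U, r) = 5/(-3 + U) (n(U, r) = (-1 + 6)/(U - 3) = 5/(-3 + U))
H(m) = 2*m (H(m) = 3*m - m = 2*m)
36*H(n(Y, -3)) = 36*(2*(5/(-3 + 6))) = 36*(2*(5/3)) = 36*(10/3) = 120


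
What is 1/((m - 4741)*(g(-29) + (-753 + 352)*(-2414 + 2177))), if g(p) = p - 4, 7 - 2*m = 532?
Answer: -1/475352514 ≈ -2.1037e-9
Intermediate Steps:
m = -525/2 (m = 7/2 - ½*532 = 7/2 - 266 = -525/2 ≈ -262.50)
g(p) = -4 + p
1/((m - 4741)*(g(-29) + (-753 + 352)*(-2414 + 2177))) = 1/((-525/2 - 4741)*((-4 - 29) + (-753 + 352)*(-2414 + 2177))) = 1/(-10007*(-33 - 401*(-237))/2) = 1/(-10007*(-33 + 95037)/2) = 1/(-10007/2*95004) = 1/(-475352514) = -1/475352514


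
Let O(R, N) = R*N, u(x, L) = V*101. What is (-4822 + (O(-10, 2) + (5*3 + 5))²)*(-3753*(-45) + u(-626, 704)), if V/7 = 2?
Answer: -821181778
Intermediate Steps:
V = 14 (V = 7*2 = 14)
u(x, L) = 1414 (u(x, L) = 14*101 = 1414)
O(R, N) = N*R
(-4822 + (O(-10, 2) + (5*3 + 5))²)*(-3753*(-45) + u(-626, 704)) = (-4822 + (2*(-10) + (5*3 + 5))²)*(-3753*(-45) + 1414) = (-4822 + (-20 + (15 + 5))²)*(168885 + 1414) = (-4822 + (-20 + 20)²)*170299 = (-4822 + 0²)*170299 = (-4822 + 0)*170299 = -4822*170299 = -821181778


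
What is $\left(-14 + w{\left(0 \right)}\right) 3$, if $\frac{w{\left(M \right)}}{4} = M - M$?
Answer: $-42$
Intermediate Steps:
$w{\left(M \right)} = 0$ ($w{\left(M \right)} = 4 \left(M - M\right) = 4 \cdot 0 = 0$)
$\left(-14 + w{\left(0 \right)}\right) 3 = \left(-14 + 0\right) 3 = \left(-14\right) 3 = -42$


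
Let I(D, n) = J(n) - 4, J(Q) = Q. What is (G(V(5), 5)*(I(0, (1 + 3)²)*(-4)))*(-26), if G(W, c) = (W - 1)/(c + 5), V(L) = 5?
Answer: 2496/5 ≈ 499.20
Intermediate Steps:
I(D, n) = -4 + n (I(D, n) = n - 4 = -4 + n)
G(W, c) = (-1 + W)/(5 + c)
(G(V(5), 5)*(I(0, (1 + 3)²)*(-4)))*(-26) = (((-1 + 5)/(5 + 5))*((-4 + (1 + 3)²)*(-4)))*(-26) = ((4/10)*((-4 + 4²)*(-4)))*(-26) = (((⅒)*4)*((-4 + 16)*(-4)))*(-26) = (2*(12*(-4))/5)*(-26) = ((⅖)*(-48))*(-26) = -96/5*(-26) = 2496/5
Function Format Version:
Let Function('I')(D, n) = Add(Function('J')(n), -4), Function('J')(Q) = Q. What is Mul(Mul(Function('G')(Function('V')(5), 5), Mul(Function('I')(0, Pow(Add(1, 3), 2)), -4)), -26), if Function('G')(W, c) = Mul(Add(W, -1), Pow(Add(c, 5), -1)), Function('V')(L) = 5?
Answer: Rational(2496, 5) ≈ 499.20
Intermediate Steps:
Function('I')(D, n) = Add(-4, n) (Function('I')(D, n) = Add(n, -4) = Add(-4, n))
Function('G')(W, c) = Mul(Pow(Add(5, c), -1), Add(-1, W)) (Function('G')(W, c) = Mul(Add(-1, W), Pow(Add(5, c), -1)) = Mul(Pow(Add(5, c), -1), Add(-1, W)))
Mul(Mul(Function('G')(Function('V')(5), 5), Mul(Function('I')(0, Pow(Add(1, 3), 2)), -4)), -26) = Mul(Mul(Mul(Pow(Add(5, 5), -1), Add(-1, 5)), Mul(Add(-4, Pow(Add(1, 3), 2)), -4)), -26) = Mul(Mul(Mul(Pow(10, -1), 4), Mul(Add(-4, Pow(4, 2)), -4)), -26) = Mul(Mul(Mul(Rational(1, 10), 4), Mul(Add(-4, 16), -4)), -26) = Mul(Mul(Rational(2, 5), Mul(12, -4)), -26) = Mul(Mul(Rational(2, 5), -48), -26) = Mul(Rational(-96, 5), -26) = Rational(2496, 5)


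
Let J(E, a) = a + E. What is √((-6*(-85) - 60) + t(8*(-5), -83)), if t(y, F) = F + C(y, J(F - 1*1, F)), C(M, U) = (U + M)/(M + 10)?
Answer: √37390/10 ≈ 19.336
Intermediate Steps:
J(E, a) = E + a
C(M, U) = (M + U)/(10 + M)
t(y, F) = F + (-1 + y + 2*F)/(10 + y) (t(y, F) = F + (y + ((F - 1*1) + F))/(10 + y) = F + (y + ((F - 1) + F))/(10 + y) = F + (y + ((-1 + F) + F))/(10 + y) = F + (y + (-1 + 2*F))/(10 + y) = F + (-1 + y + 2*F)/(10 + y))
√((-6*(-85) - 60) + t(8*(-5), -83)) = √((-6*(-85) - 60) + (-1 + 8*(-5) + 12*(-83) - 664*(-5))/(10 + 8*(-5))) = √((510 - 60) + (-1 - 40 - 996 - 83*(-40))/(10 - 40)) = √(450 + (-1 - 40 - 996 + 3320)/(-30)) = √(450 - 1/30*2283) = √(450 - 761/10) = √(3739/10) = √37390/10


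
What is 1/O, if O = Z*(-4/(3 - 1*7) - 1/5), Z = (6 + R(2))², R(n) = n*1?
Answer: 5/256 ≈ 0.019531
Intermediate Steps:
R(n) = n
Z = 64 (Z = (6 + 2)² = 8² = 64)
O = 256/5 (O = 64*(-4/(3 - 1*7) - 1/5) = 64*(-4/(3 - 7) - 1*⅕) = 64*(-4/(-4) - ⅕) = 64*(-4*(-¼) - ⅕) = 64*(1 - ⅕) = 64*(⅘) = 256/5 ≈ 51.200)
1/O = 1/(256/5) = 5/256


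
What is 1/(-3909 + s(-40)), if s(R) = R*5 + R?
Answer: -1/4149 ≈ -0.00024102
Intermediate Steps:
s(R) = 6*R (s(R) = 5*R + R = 6*R)
1/(-3909 + s(-40)) = 1/(-3909 + 6*(-40)) = 1/(-3909 - 240) = 1/(-4149) = -1/4149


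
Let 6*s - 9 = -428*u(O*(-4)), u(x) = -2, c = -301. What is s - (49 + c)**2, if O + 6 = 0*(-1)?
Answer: -380159/6 ≈ -63360.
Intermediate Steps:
O = -6 (O = -6 + 0*(-1) = -6 + 0 = -6)
s = 865/6 (s = 3/2 + (-428*(-2))/6 = 3/2 + (1/6)*856 = 3/2 + 428/3 = 865/6 ≈ 144.17)
s - (49 + c)**2 = 865/6 - (49 - 301)**2 = 865/6 - 1*(-252)**2 = 865/6 - 1*63504 = 865/6 - 63504 = -380159/6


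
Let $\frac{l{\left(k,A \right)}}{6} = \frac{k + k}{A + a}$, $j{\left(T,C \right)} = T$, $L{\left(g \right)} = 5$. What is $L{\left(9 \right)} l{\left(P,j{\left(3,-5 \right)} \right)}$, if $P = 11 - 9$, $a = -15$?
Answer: $-10$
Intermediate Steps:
$P = 2$ ($P = 11 - 9 = 2$)
$l{\left(k,A \right)} = \frac{12 k}{-15 + A}$ ($l{\left(k,A \right)} = 6 \frac{k + k}{A - 15} = 6 \frac{2 k}{-15 + A} = \frac{12 k}{-15 + A}$)
$L{\left(9 \right)} l{\left(P,j{\left(3,-5 \right)} \right)} = 5 \cdot 12 \cdot 2 \frac{1}{-15 + 3} = 5 \cdot 12 \cdot 2 \frac{1}{-12} = 5 \cdot 12 \cdot 2 \left(- \frac{1}{12}\right) = 5 \left(-2\right) = -10$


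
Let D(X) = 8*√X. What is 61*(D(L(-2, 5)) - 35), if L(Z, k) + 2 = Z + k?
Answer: -1647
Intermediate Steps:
L(Z, k) = -2 + Z + k (L(Z, k) = -2 + (Z + k) = -2 + Z + k)
61*(D(L(-2, 5)) - 35) = 61*(8*√(-2 - 2 + 5) - 35) = 61*(8*√1 - 35) = 61*(8*1 - 35) = 61*(8 - 35) = 61*(-27) = -1647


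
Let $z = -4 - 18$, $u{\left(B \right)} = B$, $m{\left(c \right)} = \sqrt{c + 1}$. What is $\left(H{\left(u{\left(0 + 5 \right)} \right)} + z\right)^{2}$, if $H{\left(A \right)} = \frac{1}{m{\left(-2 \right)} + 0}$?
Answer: $\left(22 + i\right)^{2} \approx 483.0 + 44.0 i$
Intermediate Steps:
$m{\left(c \right)} = \sqrt{1 + c}$
$H{\left(A \right)} = - i$ ($H{\left(A \right)} = \frac{1}{\sqrt{1 - 2} + 0} = \frac{1}{\sqrt{-1} + 0} = \frac{1}{i + 0} = \frac{1}{i} = - i$)
$z = -22$ ($z = -4 - 18 = -22$)
$\left(H{\left(u{\left(0 + 5 \right)} \right)} + z\right)^{2} = \left(- i - 22\right)^{2} = \left(-22 - i\right)^{2}$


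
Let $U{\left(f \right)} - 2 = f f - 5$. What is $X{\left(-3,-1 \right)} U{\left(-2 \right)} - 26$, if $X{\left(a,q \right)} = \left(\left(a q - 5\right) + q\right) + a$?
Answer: $-32$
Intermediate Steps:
$U{\left(f \right)} = -3 + f^{2}$ ($U{\left(f \right)} = 2 + \left(f f - 5\right) = 2 + \left(f^{2} - 5\right) = 2 + \left(-5 + f^{2}\right) = -3 + f^{2}$)
$X{\left(a,q \right)} = -5 + a + q + a q$ ($X{\left(a,q \right)} = \left(\left(-5 + a q\right) + q\right) + a = \left(-5 + q + a q\right) + a = -5 + a + q + a q$)
$X{\left(-3,-1 \right)} U{\left(-2 \right)} - 26 = \left(-5 - 3 - 1 - -3\right) \left(-3 + \left(-2\right)^{2}\right) - 26 = \left(-5 - 3 - 1 + 3\right) \left(-3 + 4\right) - 26 = \left(-6\right) 1 - 26 = -6 - 26 = -32$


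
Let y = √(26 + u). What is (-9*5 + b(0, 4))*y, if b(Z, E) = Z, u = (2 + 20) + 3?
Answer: -45*√51 ≈ -321.36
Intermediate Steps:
u = 25 (u = 22 + 3 = 25)
y = √51 (y = √(26 + 25) = √51 ≈ 7.1414)
(-9*5 + b(0, 4))*y = (-9*5 + 0)*√51 = (-45 + 0)*√51 = -45*√51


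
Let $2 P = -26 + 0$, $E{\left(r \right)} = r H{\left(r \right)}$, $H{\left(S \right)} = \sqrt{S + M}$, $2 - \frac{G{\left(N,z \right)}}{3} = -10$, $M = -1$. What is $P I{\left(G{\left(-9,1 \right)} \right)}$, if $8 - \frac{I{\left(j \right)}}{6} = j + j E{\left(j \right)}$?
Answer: $2184 + 101088 \sqrt{35} \approx 6.0023 \cdot 10^{5}$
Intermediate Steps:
$G{\left(N,z \right)} = 36$ ($G{\left(N,z \right)} = 6 - -30 = 6 + 30 = 36$)
$H{\left(S \right)} = \sqrt{-1 + S}$ ($H{\left(S \right)} = \sqrt{S - 1} = \sqrt{-1 + S}$)
$E{\left(r \right)} = r \sqrt{-1 + r}$
$P = -13$ ($P = \frac{-26 + 0}{2} = \frac{1}{2} \left(-26\right) = -13$)
$I{\left(j \right)} = 48 - 6 j - 6 j^{2} \sqrt{-1 + j}$ ($I{\left(j \right)} = 48 - 6 \left(j + j j \sqrt{-1 + j}\right) = 48 - 6 \left(j + j^{2} \sqrt{-1 + j}\right) = 48 - \left(6 j + 6 j^{2} \sqrt{-1 + j}\right) = 48 - 6 j - 6 j^{2} \sqrt{-1 + j}$)
$P I{\left(G{\left(-9,1 \right)} \right)} = - 13 \left(48 - 216 - 6 \cdot 36^{2} \sqrt{-1 + 36}\right) = - 13 \left(48 - 216 - 7776 \sqrt{35}\right) = - 13 \left(-168 - 7776 \sqrt{35}\right) = 2184 + 101088 \sqrt{35}$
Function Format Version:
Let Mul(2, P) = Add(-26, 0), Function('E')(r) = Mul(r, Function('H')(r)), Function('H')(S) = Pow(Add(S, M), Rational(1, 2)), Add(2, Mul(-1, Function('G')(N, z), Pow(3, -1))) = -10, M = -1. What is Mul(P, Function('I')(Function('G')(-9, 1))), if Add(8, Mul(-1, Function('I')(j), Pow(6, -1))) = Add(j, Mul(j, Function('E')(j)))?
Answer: Add(2184, Mul(101088, Pow(35, Rational(1, 2)))) ≈ 6.0023e+5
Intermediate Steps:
Function('G')(N, z) = 36 (Function('G')(N, z) = Add(6, Mul(-3, -10)) = Add(6, 30) = 36)
Function('H')(S) = Pow(Add(-1, S), Rational(1, 2)) (Function('H')(S) = Pow(Add(S, -1), Rational(1, 2)) = Pow(Add(-1, S), Rational(1, 2)))
Function('E')(r) = Mul(r, Pow(Add(-1, r), Rational(1, 2)))
P = -13 (P = Mul(Rational(1, 2), Add(-26, 0)) = Mul(Rational(1, 2), -26) = -13)
Function('I')(j) = Add(48, Mul(-6, j), Mul(-6, Pow(j, 2), Pow(Add(-1, j), Rational(1, 2)))) (Function('I')(j) = Add(48, Mul(-6, Add(j, Mul(j, Mul(j, Pow(Add(-1, j), Rational(1, 2))))))) = Add(48, Mul(-6, Add(j, Mul(Pow(j, 2), Pow(Add(-1, j), Rational(1, 2)))))) = Add(48, Add(Mul(-6, j), Mul(-6, Pow(j, 2), Pow(Add(-1, j), Rational(1, 2))))) = Add(48, Mul(-6, j), Mul(-6, Pow(j, 2), Pow(Add(-1, j), Rational(1, 2)))))
Mul(P, Function('I')(Function('G')(-9, 1))) = Mul(-13, Add(48, Mul(-6, 36), Mul(-6, Pow(36, 2), Pow(Add(-1, 36), Rational(1, 2))))) = Mul(-13, Add(48, -216, Mul(-6, 1296, Pow(35, Rational(1, 2))))) = Mul(-13, Add(48, -216, Mul(-7776, Pow(35, Rational(1, 2))))) = Mul(-13, Add(-168, Mul(-7776, Pow(35, Rational(1, 2))))) = Add(2184, Mul(101088, Pow(35, Rational(1, 2))))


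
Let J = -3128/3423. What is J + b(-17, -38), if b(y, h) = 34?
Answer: 113254/3423 ≈ 33.086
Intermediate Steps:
J = -3128/3423 (J = -3128*1/3423 = -3128/3423 ≈ -0.91382)
J + b(-17, -38) = -3128/3423 + 34 = 113254/3423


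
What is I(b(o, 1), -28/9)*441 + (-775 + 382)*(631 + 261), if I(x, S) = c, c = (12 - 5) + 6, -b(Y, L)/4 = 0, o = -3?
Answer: -344823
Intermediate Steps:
b(Y, L) = 0 (b(Y, L) = -4*0 = 0)
c = 13 (c = 7 + 6 = 13)
I(x, S) = 13
I(b(o, 1), -28/9)*441 + (-775 + 382)*(631 + 261) = 13*441 + (-775 + 382)*(631 + 261) = 5733 - 393*892 = 5733 - 350556 = -344823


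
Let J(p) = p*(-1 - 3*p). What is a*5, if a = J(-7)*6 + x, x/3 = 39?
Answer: -3615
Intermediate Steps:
x = 117 (x = 3*39 = 117)
a = -723 (a = -1*(-7)*(1 + 3*(-7))*6 + 117 = -1*(-7)*(1 - 21)*6 + 117 = -1*(-7)*(-20)*6 + 117 = -140*6 + 117 = -840 + 117 = -723)
a*5 = -723*5 = -3615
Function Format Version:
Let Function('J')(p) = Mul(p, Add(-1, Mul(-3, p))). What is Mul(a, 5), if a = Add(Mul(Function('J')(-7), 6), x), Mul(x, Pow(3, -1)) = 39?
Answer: -3615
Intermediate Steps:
x = 117 (x = Mul(3, 39) = 117)
a = -723 (a = Add(Mul(Mul(-1, -7, Add(1, Mul(3, -7))), 6), 117) = Add(Mul(Mul(-1, -7, Add(1, -21)), 6), 117) = Add(Mul(Mul(-1, -7, -20), 6), 117) = Add(Mul(-140, 6), 117) = Add(-840, 117) = -723)
Mul(a, 5) = Mul(-723, 5) = -3615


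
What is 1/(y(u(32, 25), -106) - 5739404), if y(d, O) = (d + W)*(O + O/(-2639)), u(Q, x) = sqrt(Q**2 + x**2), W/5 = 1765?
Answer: -415029975282/2770116223143549985 + 26354939*sqrt(1649)/11080464892574199940 ≈ -1.4973e-7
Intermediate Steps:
W = 8825 (W = 5*1765 = 8825)
y(d, O) = 2638*O*(8825 + d)/2639 (y(d, O) = (d + 8825)*(O + O/(-2639)) = (8825 + d)*(O + O*(-1/2639)) = (8825 + d)*(O - O/2639) = (8825 + d)*(2638*O/2639) = 2638*O*(8825 + d)/2639)
1/(y(u(32, 25), -106) - 5739404) = 1/((2638/2639)*(-106)*(8825 + sqrt(32**2 + 25**2)) - 5739404) = 1/((2638/2639)*(-106)*(8825 + sqrt(1024 + 625)) - 5739404) = 1/((2638/2639)*(-106)*(8825 + sqrt(1649)) - 5739404) = 1/((-2467717100/2639 - 279628*sqrt(1649)/2639) - 5739404) = 1/(-17614004256/2639 - 279628*sqrt(1649)/2639)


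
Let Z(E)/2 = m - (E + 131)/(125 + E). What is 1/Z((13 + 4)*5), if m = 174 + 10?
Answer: 35/12808 ≈ 0.0027327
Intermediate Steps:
m = 184
Z(E) = 368 - 2*(131 + E)/(125 + E) (Z(E) = 2*(184 - (E + 131)/(125 + E)) = 2*(184 - (131 + E)/(125 + E)) = 368 - 2*(131 + E)/(125 + E))
1/Z((13 + 4)*5) = 1/(6*(7623 + 61*((13 + 4)*5))/(125 + (13 + 4)*5)) = 1/(6*(7623 + 61*(17*5))/(125 + 17*5)) = 1/(6*(7623 + 61*85)/(125 + 85)) = 1/(6*(7623 + 5185)/210) = 1/(6*(1/210)*12808) = 1/(12808/35) = 35/12808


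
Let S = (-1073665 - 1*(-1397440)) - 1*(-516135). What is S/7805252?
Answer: 419955/3902626 ≈ 0.10761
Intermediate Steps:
S = 839910 (S = (-1073665 + 1397440) + 516135 = 323775 + 516135 = 839910)
S/7805252 = 839910/7805252 = 839910*(1/7805252) = 419955/3902626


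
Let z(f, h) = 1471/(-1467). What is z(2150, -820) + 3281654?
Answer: 4814184947/1467 ≈ 3.2817e+6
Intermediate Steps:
z(f, h) = -1471/1467 (z(f, h) = 1471*(-1/1467) = -1471/1467)
z(2150, -820) + 3281654 = -1471/1467 + 3281654 = 4814184947/1467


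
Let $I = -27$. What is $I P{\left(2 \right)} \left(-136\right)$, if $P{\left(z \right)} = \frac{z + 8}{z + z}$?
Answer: $9180$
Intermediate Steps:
$P{\left(z \right)} = \frac{8 + z}{2 z}$
$I P{\left(2 \right)} \left(-136\right) = - 27 \frac{8 + 2}{2 \cdot 2} \left(-136\right) = - 27 \cdot \frac{1}{2} \cdot \frac{1}{2} \cdot 10 \left(-136\right) = \left(-27\right) \frac{5}{2} \left(-136\right) = \left(- \frac{135}{2}\right) \left(-136\right) = 9180$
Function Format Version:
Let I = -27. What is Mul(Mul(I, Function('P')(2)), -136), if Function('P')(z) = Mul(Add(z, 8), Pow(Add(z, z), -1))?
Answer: 9180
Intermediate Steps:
Function('P')(z) = Mul(Rational(1, 2), Pow(z, -1), Add(8, z)) (Function('P')(z) = Mul(Add(8, z), Pow(Mul(2, z), -1)) = Mul(Add(8, z), Mul(Rational(1, 2), Pow(z, -1))) = Mul(Rational(1, 2), Pow(z, -1), Add(8, z)))
Mul(Mul(I, Function('P')(2)), -136) = Mul(Mul(-27, Mul(Rational(1, 2), Pow(2, -1), Add(8, 2))), -136) = Mul(Mul(-27, Mul(Rational(1, 2), Rational(1, 2), 10)), -136) = Mul(Mul(-27, Rational(5, 2)), -136) = Mul(Rational(-135, 2), -136) = 9180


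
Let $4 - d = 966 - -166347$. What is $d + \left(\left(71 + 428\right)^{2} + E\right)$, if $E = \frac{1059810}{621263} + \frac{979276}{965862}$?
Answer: $\frac{24510634915171180}{300027161853} \approx 81695.0$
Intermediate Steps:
$E = \frac{816009075904}{300027161853}$ ($E = 1059810 \cdot \frac{1}{621263} + 979276 \cdot \frac{1}{965862} = \frac{1059810}{621263} + \frac{489638}{482931} = \frac{816009075904}{300027161853} \approx 2.7198$)
$d = -167309$ ($d = 4 - \left(966 - -166347\right) = 4 - \left(966 + 166347\right) = 4 - 167313 = -167309$)
$d + \left(\left(71 + 428\right)^{2} + E\right) = -167309 + \left(\left(71 + 428\right)^{2} + \frac{816009075904}{300027161853}\right) = -167309 + \left(499^{2} + \frac{816009075904}{300027161853}\right) = -167309 + \left(249001 + \frac{816009075904}{300027161853}\right) = -167309 + \frac{74707879337634757}{300027161853} = \frac{24510634915171180}{300027161853}$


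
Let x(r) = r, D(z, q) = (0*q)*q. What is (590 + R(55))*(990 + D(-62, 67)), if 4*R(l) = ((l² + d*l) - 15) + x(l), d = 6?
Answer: 2848725/2 ≈ 1.4244e+6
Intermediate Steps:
D(z, q) = 0 (D(z, q) = 0*q = 0)
R(l) = -15/4 + l²/4 + 7*l/4 (R(l) = (((l² + 6*l) - 15) + l)/4 = ((-15 + l² + 6*l) + l)/4 = (-15 + l² + 7*l)/4 = -15/4 + l²/4 + 7*l/4)
(590 + R(55))*(990 + D(-62, 67)) = (590 + (-15/4 + (¼)*55² + (7/4)*55))*(990 + 0) = (590 + (-15/4 + (¼)*3025 + 385/4))*990 = (590 + (-15/4 + 3025/4 + 385/4))*990 = (590 + 3395/4)*990 = (5755/4)*990 = 2848725/2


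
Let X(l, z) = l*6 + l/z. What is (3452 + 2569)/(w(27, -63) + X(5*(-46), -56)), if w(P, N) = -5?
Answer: -168588/38665 ≈ -4.3602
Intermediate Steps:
X(l, z) = 6*l + l/z
(3452 + 2569)/(w(27, -63) + X(5*(-46), -56)) = (3452 + 2569)/(-5 + (6*(5*(-46)) + (5*(-46))/(-56))) = 6021/(-5 + (6*(-230) - 230*(-1/56))) = 6021/(-5 + (-1380 + 115/28)) = 6021/(-5 - 38525/28) = 6021/(-38665/28) = 6021*(-28/38665) = -168588/38665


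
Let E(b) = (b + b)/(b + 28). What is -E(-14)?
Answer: 2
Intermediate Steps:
E(b) = 2*b/(28 + b) (E(b) = (2*b)/(28 + b) = 2*b/(28 + b))
-E(-14) = -2*(-14)/(28 - 14) = -2*(-14)/14 = -1*(-2) = 2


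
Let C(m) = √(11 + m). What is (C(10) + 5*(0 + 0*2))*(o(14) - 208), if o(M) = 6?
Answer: -202*√21 ≈ -925.68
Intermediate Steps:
(C(10) + 5*(0 + 0*2))*(o(14) - 208) = (√(11 + 10) + 5*(0 + 0*2))*(6 - 208) = (√21 + 5*(0 + 0))*(-202) = (√21 + 5*0)*(-202) = (√21 + 0)*(-202) = √21*(-202) = -202*√21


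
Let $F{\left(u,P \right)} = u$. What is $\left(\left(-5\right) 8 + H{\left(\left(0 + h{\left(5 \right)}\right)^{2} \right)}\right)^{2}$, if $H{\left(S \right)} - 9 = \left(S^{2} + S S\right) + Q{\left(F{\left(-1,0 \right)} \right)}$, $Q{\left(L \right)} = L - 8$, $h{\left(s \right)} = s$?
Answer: $1464100$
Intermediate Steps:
$Q{\left(L \right)} = -8 + L$ ($Q{\left(L \right)} = L - 8 = -8 + L$)
$H{\left(S \right)} = 2 S^{2}$ ($H{\left(S \right)} = 9 - \left(9 - S^{2} - S S\right) = 9 + \left(\left(S^{2} + S^{2}\right) - 9\right) = 9 + \left(2 S^{2} - 9\right) = 9 + \left(-9 + 2 S^{2}\right) = 2 S^{2}$)
$\left(\left(-5\right) 8 + H{\left(\left(0 + h{\left(5 \right)}\right)^{2} \right)}\right)^{2} = \left(\left(-5\right) 8 + 2 \left(\left(0 + 5\right)^{2}\right)^{2}\right)^{2} = \left(-40 + 2 \left(5^{2}\right)^{2}\right)^{2} = \left(-40 + 2 \cdot 25^{2}\right)^{2} = \left(-40 + 2 \cdot 625\right)^{2} = \left(-40 + 1250\right)^{2} = 1210^{2} = 1464100$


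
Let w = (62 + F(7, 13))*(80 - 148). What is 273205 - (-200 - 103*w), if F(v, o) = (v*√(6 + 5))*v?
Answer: -160843 - 343196*√11 ≈ -1.2991e+6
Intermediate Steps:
F(v, o) = √11*v² (F(v, o) = (v*√11)*v = √11*v²)
w = -4216 - 3332*√11 (w = (62 + √11*7²)*(80 - 148) = (62 + √11*49)*(-68) = (62 + 49*√11)*(-68) = -4216 - 3332*√11 ≈ -15267.)
273205 - (-200 - 103*w) = 273205 - (-200 - 103*(-4216 - 3332*√11)) = 273205 - (-200 + (434248 + 343196*√11)) = 273205 - (434048 + 343196*√11) = 273205 + (-434048 - 343196*√11) = -160843 - 343196*√11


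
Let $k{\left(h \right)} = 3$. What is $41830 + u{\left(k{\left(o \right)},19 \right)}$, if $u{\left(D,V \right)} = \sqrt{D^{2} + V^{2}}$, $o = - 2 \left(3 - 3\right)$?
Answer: $41830 + \sqrt{370} \approx 41849.0$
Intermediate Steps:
$o = 0$ ($o = \left(-2\right) 0 = 0$)
$41830 + u{\left(k{\left(o \right)},19 \right)} = 41830 + \sqrt{3^{2} + 19^{2}} = 41830 + \sqrt{9 + 361} = 41830 + \sqrt{370}$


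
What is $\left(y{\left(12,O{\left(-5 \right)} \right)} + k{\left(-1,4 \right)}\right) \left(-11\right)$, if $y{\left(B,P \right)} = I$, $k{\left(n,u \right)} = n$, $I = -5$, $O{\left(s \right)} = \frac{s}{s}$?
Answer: $66$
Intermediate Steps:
$O{\left(s \right)} = 1$
$y{\left(B,P \right)} = -5$
$\left(y{\left(12,O{\left(-5 \right)} \right)} + k{\left(-1,4 \right)}\right) \left(-11\right) = \left(-5 - 1\right) \left(-11\right) = \left(-6\right) \left(-11\right) = 66$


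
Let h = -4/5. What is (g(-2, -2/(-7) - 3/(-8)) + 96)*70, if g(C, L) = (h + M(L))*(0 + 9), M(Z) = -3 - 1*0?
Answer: 4326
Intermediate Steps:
M(Z) = -3 (M(Z) = -3 + 0 = -3)
h = -4/5 (h = -4*1/5 = -4/5 ≈ -0.80000)
g(C, L) = -171/5 (g(C, L) = (-4/5 - 3)*(0 + 9) = -19/5*9 = -171/5)
(g(-2, -2/(-7) - 3/(-8)) + 96)*70 = (-171/5 + 96)*70 = (309/5)*70 = 4326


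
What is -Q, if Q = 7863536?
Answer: -7863536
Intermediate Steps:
-Q = -1*7863536 = -7863536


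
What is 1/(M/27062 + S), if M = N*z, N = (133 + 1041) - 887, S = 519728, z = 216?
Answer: 1933/1004638652 ≈ 1.9241e-6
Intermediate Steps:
N = 287 (N = 1174 - 887 = 287)
M = 61992 (M = 287*216 = 61992)
1/(M/27062 + S) = 1/(61992/27062 + 519728) = 1/(61992*(1/27062) + 519728) = 1/(4428/1933 + 519728) = 1/(1004638652/1933) = 1933/1004638652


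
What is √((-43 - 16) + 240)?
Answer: √181 ≈ 13.454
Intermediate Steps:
√((-43 - 16) + 240) = √(-59 + 240) = √181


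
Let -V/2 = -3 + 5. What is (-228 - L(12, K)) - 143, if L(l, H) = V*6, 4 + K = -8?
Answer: -347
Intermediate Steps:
K = -12 (K = -4 - 8 = -12)
V = -4 (V = -2*(-3 + 5) = -2*2 = -4)
L(l, H) = -24 (L(l, H) = -4*6 = -24)
(-228 - L(12, K)) - 143 = (-228 - 1*(-24)) - 143 = (-228 + 24) - 143 = -204 - 143 = -347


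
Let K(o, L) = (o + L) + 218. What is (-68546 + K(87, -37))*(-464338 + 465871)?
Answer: -104670174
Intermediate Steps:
K(o, L) = 218 + L + o (K(o, L) = (L + o) + 218 = 218 + L + o)
(-68546 + K(87, -37))*(-464338 + 465871) = (-68546 + (218 - 37 + 87))*(-464338 + 465871) = (-68546 + 268)*1533 = -68278*1533 = -104670174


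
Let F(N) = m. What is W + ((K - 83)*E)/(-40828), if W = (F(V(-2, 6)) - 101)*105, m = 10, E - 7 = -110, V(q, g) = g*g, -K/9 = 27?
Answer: -195072559/20414 ≈ -9555.8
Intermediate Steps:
K = -243 (K = -9*27 = -243)
V(q, g) = g²
E = -103 (E = 7 - 110 = -103)
F(N) = 10
W = -9555 (W = (10 - 101)*105 = -91*105 = -9555)
W + ((K - 83)*E)/(-40828) = -9555 + ((-243 - 83)*(-103))/(-40828) = -9555 - 326*(-103)*(-1/40828) = -9555 + 33578*(-1/40828) = -9555 - 16789/20414 = -195072559/20414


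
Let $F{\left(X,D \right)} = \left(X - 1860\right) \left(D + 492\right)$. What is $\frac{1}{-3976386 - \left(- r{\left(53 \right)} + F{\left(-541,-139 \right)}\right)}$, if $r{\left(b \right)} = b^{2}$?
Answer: $- \frac{1}{3126024} \approx -3.199 \cdot 10^{-7}$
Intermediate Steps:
$F{\left(X,D \right)} = \left(-1860 + X\right) \left(492 + D\right)$
$\frac{1}{-3976386 - \left(- r{\left(53 \right)} + F{\left(-541,-139 \right)}\right)} = \frac{1}{-3976386 - \left(-915120 - 190973 - 2809 + 258540\right)} = \frac{1}{-3976386 + \left(2809 - \left(-915120 + 258540 - 266172 + 75199\right)\right)} = \frac{1}{-3976386 + \left(2809 - -847553\right)} = \frac{1}{-3976386 + \left(2809 + 847553\right)} = \frac{1}{-3976386 + 850362} = \frac{1}{-3126024} = - \frac{1}{3126024}$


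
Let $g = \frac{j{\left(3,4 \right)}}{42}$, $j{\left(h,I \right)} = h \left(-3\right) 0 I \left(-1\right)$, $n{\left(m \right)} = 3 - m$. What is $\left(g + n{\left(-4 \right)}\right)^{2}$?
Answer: $49$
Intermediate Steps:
$j{\left(h,I \right)} = 0$ ($j{\left(h,I \right)} = - 3 h 0 \left(-1\right) = - 3 h 0 = 0$)
$g = 0$ ($g = \frac{0}{42} = 0 \cdot \frac{1}{42} = 0$)
$\left(g + n{\left(-4 \right)}\right)^{2} = \left(0 + \left(3 - -4\right)\right)^{2} = \left(0 + \left(3 + 4\right)\right)^{2} = \left(0 + 7\right)^{2} = 7^{2} = 49$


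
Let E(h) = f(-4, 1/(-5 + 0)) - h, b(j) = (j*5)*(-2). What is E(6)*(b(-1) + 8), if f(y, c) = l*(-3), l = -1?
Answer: -54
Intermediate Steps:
f(y, c) = 3 (f(y, c) = -1*(-3) = 3)
b(j) = -10*j (b(j) = (5*j)*(-2) = -10*j)
E(h) = 3 - h
E(6)*(b(-1) + 8) = (3 - 1*6)*(-10*(-1) + 8) = (3 - 6)*(10 + 8) = -3*18 = -54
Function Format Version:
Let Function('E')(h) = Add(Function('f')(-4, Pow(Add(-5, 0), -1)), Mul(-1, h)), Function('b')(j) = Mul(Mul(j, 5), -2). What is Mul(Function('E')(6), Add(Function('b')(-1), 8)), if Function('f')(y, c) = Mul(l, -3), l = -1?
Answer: -54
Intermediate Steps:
Function('f')(y, c) = 3 (Function('f')(y, c) = Mul(-1, -3) = 3)
Function('b')(j) = Mul(-10, j) (Function('b')(j) = Mul(Mul(5, j), -2) = Mul(-10, j))
Function('E')(h) = Add(3, Mul(-1, h))
Mul(Function('E')(6), Add(Function('b')(-1), 8)) = Mul(Add(3, Mul(-1, 6)), Add(Mul(-10, -1), 8)) = Mul(Add(3, -6), Add(10, 8)) = Mul(-3, 18) = -54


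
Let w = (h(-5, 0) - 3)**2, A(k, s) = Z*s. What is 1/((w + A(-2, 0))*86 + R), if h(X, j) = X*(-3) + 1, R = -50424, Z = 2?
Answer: -1/35890 ≈ -2.7863e-5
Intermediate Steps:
h(X, j) = 1 - 3*X (h(X, j) = -3*X + 1 = 1 - 3*X)
A(k, s) = 2*s
w = 169 (w = ((1 - 3*(-5)) - 3)**2 = ((1 + 15) - 3)**2 = (16 - 3)**2 = 13**2 = 169)
1/((w + A(-2, 0))*86 + R) = 1/((169 + 2*0)*86 - 50424) = 1/((169 + 0)*86 - 50424) = 1/(169*86 - 50424) = 1/(14534 - 50424) = 1/(-35890) = -1/35890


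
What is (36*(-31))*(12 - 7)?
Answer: -5580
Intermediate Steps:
(36*(-31))*(12 - 7) = -1116*5 = -5580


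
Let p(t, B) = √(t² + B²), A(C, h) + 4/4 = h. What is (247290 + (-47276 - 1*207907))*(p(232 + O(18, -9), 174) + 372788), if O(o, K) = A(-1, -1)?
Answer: -2942415684 - 15786*√20794 ≈ -2.9447e+9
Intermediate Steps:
A(C, h) = -1 + h
O(o, K) = -2 (O(o, K) = -1 - 1 = -2)
p(t, B) = √(B² + t²)
(247290 + (-47276 - 1*207907))*(p(232 + O(18, -9), 174) + 372788) = (247290 + (-47276 - 1*207907))*(√(174² + (232 - 2)²) + 372788) = (247290 + (-47276 - 207907))*(√(30276 + 230²) + 372788) = (247290 - 255183)*(√(30276 + 52900) + 372788) = -7893*(√83176 + 372788) = -7893*(2*√20794 + 372788) = -7893*(372788 + 2*√20794) = -2942415684 - 15786*√20794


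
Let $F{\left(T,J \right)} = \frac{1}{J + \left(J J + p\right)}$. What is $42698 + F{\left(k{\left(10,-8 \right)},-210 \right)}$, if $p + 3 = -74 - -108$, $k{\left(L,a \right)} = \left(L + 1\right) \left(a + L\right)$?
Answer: $\frac{1875338859}{43921} \approx 42698.0$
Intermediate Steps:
$k{\left(L,a \right)} = \left(1 + L\right) \left(L + a\right)$
$p = 31$ ($p = -3 - -34 = -3 + \left(-74 + 108\right) = -3 + 34 = 31$)
$F{\left(T,J \right)} = \frac{1}{31 + J + J^{2}}$ ($F{\left(T,J \right)} = \frac{1}{J + \left(J J + 31\right)} = \frac{1}{J + \left(J^{2} + 31\right)} = \frac{1}{J + \left(31 + J^{2}\right)} = \frac{1}{31 + J + J^{2}}$)
$42698 + F{\left(k{\left(10,-8 \right)},-210 \right)} = 42698 + \frac{1}{31 - 210 + \left(-210\right)^{2}} = 42698 + \frac{1}{31 - 210 + 44100} = 42698 + \frac{1}{43921} = \frac{1875338859}{43921}$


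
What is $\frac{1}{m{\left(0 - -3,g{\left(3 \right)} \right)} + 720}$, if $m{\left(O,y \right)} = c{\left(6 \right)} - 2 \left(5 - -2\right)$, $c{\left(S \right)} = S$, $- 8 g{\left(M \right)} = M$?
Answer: $\frac{1}{712} \approx 0.0014045$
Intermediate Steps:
$g{\left(M \right)} = - \frac{M}{8}$
$m{\left(O,y \right)} = -8$ ($m{\left(O,y \right)} = 6 - 2 \left(5 - -2\right) = 6 - 2 \left(5 + 2\right) = 6 - 14 = -8$)
$\frac{1}{m{\left(0 - -3,g{\left(3 \right)} \right)} + 720} = \frac{1}{-8 + 720} = \frac{1}{712}$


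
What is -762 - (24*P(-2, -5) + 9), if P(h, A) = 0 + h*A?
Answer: -1011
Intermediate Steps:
P(h, A) = A*h (P(h, A) = 0 + A*h = A*h)
-762 - (24*P(-2, -5) + 9) = -762 - (24*(-5*(-2)) + 9) = -762 - (24*10 + 9) = -762 - (240 + 9) = -762 - 1*249 = -762 - 249 = -1011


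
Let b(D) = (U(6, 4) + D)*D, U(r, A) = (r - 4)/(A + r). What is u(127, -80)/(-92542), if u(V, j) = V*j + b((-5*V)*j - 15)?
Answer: -1289558111/46271 ≈ -27870.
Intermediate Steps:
U(r, A) = (-4 + r)/(A + r)
b(D) = D*(⅕ + D) (b(D) = ((-4 + 6)/(4 + 6) + D)*D = (2/10 + D)*D = ((⅒)*2 + D)*D = (⅕ + D)*D = D*(⅕ + D))
u(V, j) = V*j + (-15 - 5*V*j)*(-74/5 - 5*V*j) (u(V, j) = V*j + ((-5*V)*j - 15)*(⅕ + ((-5*V)*j - 15)) = V*j + (-5*V*j - 15)*(⅕ + (-5*V*j - 15)) = V*j + (-15 - 5*V*j)*(⅕ + (-15 - 5*V*j)) = V*j + (-15 - 5*V*j)*(-74/5 - 5*V*j))
u(127, -80)/(-92542) = (127*(-80) + (3 + 127*(-80))*(74 + 25*127*(-80)))/(-92542) = (-10160 + (3 - 10160)*(74 - 254000))*(-1/92542) = (-10160 - 10157*(-253926))*(-1/92542) = (-10160 + 2579126382)*(-1/92542) = 2579116222*(-1/92542) = -1289558111/46271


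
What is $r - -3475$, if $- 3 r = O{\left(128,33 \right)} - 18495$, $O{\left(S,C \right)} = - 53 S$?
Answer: $\frac{35704}{3} \approx 11901.0$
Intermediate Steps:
$r = \frac{25279}{3}$ ($r = - \frac{\left(-53\right) 128 - 18495}{3} = - \frac{-6784 - 18495}{3} = \left(- \frac{1}{3}\right) \left(-25279\right) = \frac{25279}{3} \approx 8426.3$)
$r - -3475 = \frac{25279}{3} - -3475 = \frac{25279}{3} + 3475 = \frac{35704}{3}$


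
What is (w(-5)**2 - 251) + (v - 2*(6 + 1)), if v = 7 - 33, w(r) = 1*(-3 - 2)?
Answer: -266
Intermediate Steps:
w(r) = -5 (w(r) = 1*(-5) = -5)
v = -26
(w(-5)**2 - 251) + (v - 2*(6 + 1)) = ((-5)**2 - 251) + (-26 - 2*(6 + 1)) = (25 - 251) + (-26 - 2*7) = -226 + (-26 - 14) = -226 - 40 = -266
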